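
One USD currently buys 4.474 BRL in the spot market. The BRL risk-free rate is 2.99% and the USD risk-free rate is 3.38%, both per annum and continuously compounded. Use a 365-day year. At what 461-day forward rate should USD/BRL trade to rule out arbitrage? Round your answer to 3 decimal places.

4.452

F = S·e^((r_BRL − r_USD)T) = 4.474 · e^((0.0299 − 0.0338) × 461/365)
= 4.474 · e^-0.004926 = 4.474 × 0.995086
F = 4.452 BRL per USD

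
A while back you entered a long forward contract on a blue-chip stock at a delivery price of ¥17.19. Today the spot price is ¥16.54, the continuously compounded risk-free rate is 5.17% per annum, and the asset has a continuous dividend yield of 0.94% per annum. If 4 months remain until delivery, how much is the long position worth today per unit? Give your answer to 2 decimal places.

Current fair forward for the remaining 4 months: F = S·e^((r − q)·T), (r − q) = 0.0517 − 0.0094 = 0.0423
F = 16.54 · e^(0.0423 × 4/12) = 16.54 × 1.014200 = 16.7749
Value of long forward = (F − K)·e^(−rT) = (16.7749 − 17.19) · e^(−0.0517·4/12)
= -0.4151 × 0.982914 = -0.41

-¥0.41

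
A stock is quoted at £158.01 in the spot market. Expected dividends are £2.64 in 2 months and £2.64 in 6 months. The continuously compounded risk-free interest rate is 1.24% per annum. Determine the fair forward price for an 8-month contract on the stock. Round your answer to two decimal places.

£154.02

PV(dividends) I = 2.64·e^(−0.0124·2/12) + 2.64·e^(−0.0124·6/12)
I = 2.6345 + 2.6237 = 5.2582
F = (S − I)·e^(rT) = (158.01 − 5.2582) · e^(0.0124·8/12)
= 152.7518 · e^0.008267 = 152.7518 × 1.008301 = £154.02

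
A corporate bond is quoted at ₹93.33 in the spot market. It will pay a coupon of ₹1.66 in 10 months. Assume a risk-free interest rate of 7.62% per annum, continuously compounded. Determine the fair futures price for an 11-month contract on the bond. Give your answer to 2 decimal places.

PV(coupons) I = 1.66·e^(−0.0762·10/12)
I = 1.5579
F = (S − I)·e^(rT) = (93.33 − 1.5579) · e^(0.0762·11/12)
= 91.7721 · e^0.069850 = 91.7721 × 1.072347 = ₹98.41

₹98.41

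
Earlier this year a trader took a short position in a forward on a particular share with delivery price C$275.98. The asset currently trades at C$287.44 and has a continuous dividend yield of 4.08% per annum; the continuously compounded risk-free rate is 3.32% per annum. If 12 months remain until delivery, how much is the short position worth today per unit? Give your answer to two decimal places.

-C$8.98

Current fair forward for the remaining 12 months: F = S·e^((r − q)·T), (r − q) = 0.0332 − 0.0408 = -0.0076
F = 287.44 · e^(-0.0076 × 12/12) = 287.44 × 0.992429 = 285.2638
Value of long forward = (F − K)·e^(−rT) = (285.2638 − 275.98) · e^(−0.0332·12/12)
= 9.2838 × 0.967345 = 8.98
Short position value = −(long value) = -C$8.98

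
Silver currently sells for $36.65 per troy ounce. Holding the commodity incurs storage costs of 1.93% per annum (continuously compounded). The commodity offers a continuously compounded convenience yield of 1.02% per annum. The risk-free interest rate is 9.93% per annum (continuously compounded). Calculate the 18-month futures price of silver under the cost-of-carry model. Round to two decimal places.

Net carry = r + u − y = 0.0993 + 0.0193 − 0.0102 = 0.1084
F = S·e^((r+u−y)T) = 36.65 · e^(0.1084 × 18/12) = 36.65 · e^0.162600
= 36.65 × 1.176566 = $43.12 per troy ounce

$43.12 per troy ounce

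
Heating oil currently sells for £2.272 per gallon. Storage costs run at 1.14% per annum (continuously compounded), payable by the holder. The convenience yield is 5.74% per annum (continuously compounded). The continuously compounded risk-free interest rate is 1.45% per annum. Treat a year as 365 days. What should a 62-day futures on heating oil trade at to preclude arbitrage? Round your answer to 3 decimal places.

£2.260 per gallon

Net carry = r + u − y = 0.0145 + 0.0114 − 0.0574 = -0.0315
F = S·e^((r+u−y)T) = 2.272 · e^(-0.0315 × 62/365) = 2.272 · e^-0.005351
= 2.272 × 0.994663 = £2.260 per gallon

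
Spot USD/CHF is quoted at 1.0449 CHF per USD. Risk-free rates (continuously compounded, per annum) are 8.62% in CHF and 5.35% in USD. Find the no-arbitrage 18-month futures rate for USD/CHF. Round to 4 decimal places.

1.0974

F = S·e^((r_CHF − r_USD)T) = 1.0449 · e^((0.0862 − 0.0535) × 18/12)
= 1.0449 · e^0.049050 = 1.0449 × 1.050273
F = 1.0974 CHF per USD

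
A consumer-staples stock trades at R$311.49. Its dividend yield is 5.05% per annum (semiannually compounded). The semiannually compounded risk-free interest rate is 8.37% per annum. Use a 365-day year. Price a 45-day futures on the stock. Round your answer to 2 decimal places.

F = S · (1+r/2)^(2T) / (1+q/2)^(2T)
= 311.49 × 1.010160 / 1.006168 = 311.49 × 1.003968
F = R$312.73

R$312.73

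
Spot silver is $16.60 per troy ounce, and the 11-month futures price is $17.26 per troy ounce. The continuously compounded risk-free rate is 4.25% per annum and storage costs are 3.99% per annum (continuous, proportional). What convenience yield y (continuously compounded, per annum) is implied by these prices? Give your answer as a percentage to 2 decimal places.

F = S·e^((r+u−y)T) ⇒ (r+u−y) = ln(F/S)/T
ln(17.26/16.60) = 0.038989; /T ⇒ 0.042533
y = r + u − ln(F/S)/T = 0.0425 + 0.0399 − 0.042533 = 0.039867
y = 3.99%

3.99%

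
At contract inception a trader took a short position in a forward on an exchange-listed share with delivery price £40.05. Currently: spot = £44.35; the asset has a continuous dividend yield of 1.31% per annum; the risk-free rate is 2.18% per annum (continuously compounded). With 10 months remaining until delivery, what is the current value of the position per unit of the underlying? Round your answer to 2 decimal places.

Current fair forward for the remaining 10 months: F = S·e^((r − q)·T), (r − q) = 0.0218 − 0.0131 = 0.0087
F = 44.35 · e^(0.0087 × 10/12) = 44.35 × 1.007276 = 44.6727
Value of long forward = (F − K)·e^(−rT) = (44.6727 − 40.05) · e^(−0.0218·10/12)
= 4.6227 × 0.981997 = 4.54
Short position value = −(long value) = -£4.54

-£4.54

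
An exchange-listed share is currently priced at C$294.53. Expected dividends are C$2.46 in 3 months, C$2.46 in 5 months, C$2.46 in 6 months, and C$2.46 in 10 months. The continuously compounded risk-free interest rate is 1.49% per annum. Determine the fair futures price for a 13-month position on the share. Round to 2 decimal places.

PV(dividends) I = 2.46·e^(−0.0149·3/12) + 2.46·e^(−0.0149·5/12) + 2.46·e^(−0.0149·6/12) + 2.46·e^(−0.0149·10/12)
I = 2.4509 + 2.4448 + 2.4417 + 2.4296 = 9.7670
F = (S − I)·e^(rT) = (294.53 − 9.7670) · e^(0.0149·13/12)
= 284.7630 · e^0.016142 = 284.7630 × 1.016273 = C$289.40

C$289.40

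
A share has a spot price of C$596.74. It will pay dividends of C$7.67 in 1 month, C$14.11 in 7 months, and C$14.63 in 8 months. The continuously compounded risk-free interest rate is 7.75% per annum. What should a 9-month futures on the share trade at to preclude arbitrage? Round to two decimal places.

C$595.36

PV(dividends) I = 7.67·e^(−0.0775·1/12) + 14.11·e^(−0.0775·7/12) + 14.63·e^(−0.0775·8/12)
I = 7.6206 + 13.4863 + 13.8933 = 35.0002
F = (S − I)·e^(rT) = (596.74 − 35.0002) · e^(0.0775·9/12)
= 561.7398 · e^0.058125 = 561.7398 × 1.059847 = C$595.36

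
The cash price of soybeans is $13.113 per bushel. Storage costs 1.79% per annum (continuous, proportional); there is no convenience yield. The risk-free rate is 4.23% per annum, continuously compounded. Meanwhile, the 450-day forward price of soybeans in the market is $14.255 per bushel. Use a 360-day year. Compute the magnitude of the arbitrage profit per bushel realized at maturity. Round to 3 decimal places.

$0.117 per bushel

Fair forward: F* = S·e^(carry·T), with carry = (r + u) = 0.0423 + 0.0179 = 0.0602
F* = 13.113 · e^(0.0602 × 450/360) = 13.113 · e^0.075250 = 13.113 × 1.078154 = $14.1378
Market $14.255 > fair $14.1378: forward overpriced → cash-and-carry (buy spot, short the forward).
At maturity, profit = |F_mkt − F*| = |14.255 − 14.1378| = $0.117 per bushel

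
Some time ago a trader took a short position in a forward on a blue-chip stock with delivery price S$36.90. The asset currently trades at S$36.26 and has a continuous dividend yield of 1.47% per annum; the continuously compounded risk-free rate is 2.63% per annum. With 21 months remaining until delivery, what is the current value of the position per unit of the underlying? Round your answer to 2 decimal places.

Current fair forward for the remaining 21 months: F = S·e^((r − q)·T), (r − q) = 0.0263 − 0.0147 = 0.0116
F = 36.26 · e^(0.0116 × 21/12) = 36.26 × 1.020507 = 37.0036
Value of long forward = (F − K)·e^(−rT) = (37.0036 − 36.90) · e^(−0.0263·21/12)
= 0.1036 × 0.955018 = 0.10
Short position value = −(long value) = -S$0.10

-S$0.10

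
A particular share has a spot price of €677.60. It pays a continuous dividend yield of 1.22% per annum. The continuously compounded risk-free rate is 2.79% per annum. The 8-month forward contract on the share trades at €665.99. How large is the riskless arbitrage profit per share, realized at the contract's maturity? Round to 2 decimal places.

Fair forward: F* = S·e^(carry·T), with carry = (r − q) = 0.0279 − 0.0122 = 0.0157
F* = 677.60 · e^(0.0157 × 8/12) = 677.60 · e^0.010467 = 677.60 × 1.010522 = €684.7297
Market €665.99 < fair €684.7297: forward underpriced → reverse cash-and-carry (short spot, go long the forward).
At maturity, profit = |F_mkt − F*| = |665.99 − 684.7297| = €18.74 per share

€18.74 per share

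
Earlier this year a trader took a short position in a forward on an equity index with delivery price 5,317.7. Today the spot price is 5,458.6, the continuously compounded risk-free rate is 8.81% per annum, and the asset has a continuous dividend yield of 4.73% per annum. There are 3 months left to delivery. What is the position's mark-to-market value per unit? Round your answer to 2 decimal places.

Current fair forward for the remaining 3 months: F = S·e^((r − q)·T), (r − q) = 0.0881 − 0.0473 = 0.0408
F = 5458.6 · e^(0.0408 × 3/12) = 5458.6 × 1.01025220 = 5514.5627
Value of long forward = (F − K)·e^(−rT) = (5514.5627 − 5317.7) · e^(−0.0881·3/12)
= 196.8627 × 0.97821578 = 192.57
Short position value = −(long value) = -192.57

-192.57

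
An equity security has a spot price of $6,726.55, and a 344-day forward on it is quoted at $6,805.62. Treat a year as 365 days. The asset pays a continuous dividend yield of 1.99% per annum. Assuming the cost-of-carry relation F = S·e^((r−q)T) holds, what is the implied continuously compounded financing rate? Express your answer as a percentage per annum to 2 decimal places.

3.23%

From F = S·e^((r−q)T): (r − q) = ln(F/S)/T
ln(6805.62/6726.55) = ln(1.011755) = 0.011686
(r − q) = 0.011686 / (344/365) = 0.012399
r = ln(F/S)/T + q = 0.012399 + 0.0199 = 0.032299
r = 3.23%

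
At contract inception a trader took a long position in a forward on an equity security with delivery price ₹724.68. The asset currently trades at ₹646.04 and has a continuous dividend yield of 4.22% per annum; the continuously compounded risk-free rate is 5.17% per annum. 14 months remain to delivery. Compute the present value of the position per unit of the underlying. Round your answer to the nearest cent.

-₹67.26

Current fair forward for the remaining 14 months: F = S·e^((r − q)·T), (r − q) = 0.0517 − 0.0422 = 0.0095
F = 646.04 · e^(0.0095 × 14/12) = 646.04 × 1.011145 = 653.2401
Value of long forward = (F − K)·e^(−rT) = (653.2401 − 724.68) · e^(−0.0517·14/12)
= -71.4399 × 0.941466 = -67.26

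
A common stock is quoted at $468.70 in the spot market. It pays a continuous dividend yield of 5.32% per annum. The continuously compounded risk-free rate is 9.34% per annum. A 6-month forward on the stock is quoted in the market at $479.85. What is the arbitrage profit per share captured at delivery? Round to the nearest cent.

$1.63 per share

Fair forward: F* = S·e^(carry·T), with carry = (r − q) = 0.0934 − 0.0532 = 0.0402
F* = 468.70 · e^(0.0402 × 6/12) = 468.70 · e^0.020100 = 468.70 × 1.020303 = $478.2160
Market $479.85 > fair $478.2160: forward overpriced → cash-and-carry (buy spot, short the forward).
At maturity, profit = |F_mkt − F*| = |479.85 − 478.2160| = $1.63 per share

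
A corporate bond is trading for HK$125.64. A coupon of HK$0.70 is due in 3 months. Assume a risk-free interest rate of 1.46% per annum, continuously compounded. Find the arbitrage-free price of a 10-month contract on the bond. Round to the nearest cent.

HK$126.47

PV(coupons) I = 0.70·e^(−0.0146·3/12)
I = 0.6974
F = (S − I)·e^(rT) = (125.64 − 0.6974) · e^(0.0146·10/12)
= 124.9426 · e^0.012167 = 124.9426 × 1.012241 = HK$126.47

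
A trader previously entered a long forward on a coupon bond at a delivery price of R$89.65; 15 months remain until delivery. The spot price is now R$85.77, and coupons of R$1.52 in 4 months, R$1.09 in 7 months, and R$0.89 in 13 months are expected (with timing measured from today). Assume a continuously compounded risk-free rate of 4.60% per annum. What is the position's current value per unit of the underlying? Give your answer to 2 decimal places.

-R$2.28

PV(remaining coupons) I = 1.52·e^(−0.0460·4/12) + 1.09·e^(−0.0460·7/12) + 0.89·e^(−0.0460·13/12) = 3.4047
Current forward F = (S − I)·e^(rT) = (85.77 − 3.4047)·e^(0.0460·15/12) = 82.3653 × 1.059185 = 87.2401
Value (long) = (F − K)·e^(−rT) = (87.2401 − 89.65) × 0.944122 = -2.2752
Value = -R$2.28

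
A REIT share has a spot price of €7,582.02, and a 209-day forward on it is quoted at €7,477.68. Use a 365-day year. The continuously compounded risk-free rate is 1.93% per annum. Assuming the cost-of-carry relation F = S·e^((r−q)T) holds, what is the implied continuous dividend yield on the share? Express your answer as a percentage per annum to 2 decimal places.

From F = S·e^((r−q)T): (r − q) = ln(F/S)/T
ln(7477.68/7582.02) = ln(0.986238) = -0.013858
(r − q) = -0.013858 / (209/365) = -0.024202
q = r − ln(F/S)/T = 0.0193 + 0.024202 = 0.043502
q = 4.35%

4.35%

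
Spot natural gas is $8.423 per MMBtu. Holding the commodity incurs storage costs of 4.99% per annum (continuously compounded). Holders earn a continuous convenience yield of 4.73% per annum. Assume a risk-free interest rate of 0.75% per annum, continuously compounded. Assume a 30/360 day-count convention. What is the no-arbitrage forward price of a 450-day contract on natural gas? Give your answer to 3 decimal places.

Net carry = r + u − y = 0.0075 + 0.0499 − 0.0473 = 0.0101
F = S·e^((r+u−y)T) = 8.423 · e^(0.0101 × 450/360) = 8.423 · e^0.012625
= 8.423 × 1.012705 = $8.530 per MMBtu

$8.530 per MMBtu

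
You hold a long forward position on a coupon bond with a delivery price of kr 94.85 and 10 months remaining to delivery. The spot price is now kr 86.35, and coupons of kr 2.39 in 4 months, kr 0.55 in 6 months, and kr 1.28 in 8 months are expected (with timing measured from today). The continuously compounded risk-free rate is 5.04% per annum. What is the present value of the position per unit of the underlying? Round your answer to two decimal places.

-kr 8.72

PV(remaining coupons) I = 2.39·e^(−0.0504·4/12) + 0.55·e^(−0.0504·6/12) + 1.28·e^(−0.0504·8/12) = 4.1242
Current forward F = (S − I)·e^(rT) = (86.35 − 4.1242)·e^(0.0504·10/12) = 82.2258 × 1.042894 = 85.7528
Value (long) = (F − K)·e^(−rT) = (85.7528 − 94.85) × 0.958870 = -8.7230
Value = -kr 8.72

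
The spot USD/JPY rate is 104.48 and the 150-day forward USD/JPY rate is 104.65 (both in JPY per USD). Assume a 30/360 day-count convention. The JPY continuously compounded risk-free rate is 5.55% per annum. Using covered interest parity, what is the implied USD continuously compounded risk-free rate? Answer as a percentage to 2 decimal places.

F = S·e^((r_JPY − r_USD)T) ⇒ r_USD = r_JPY − ln(F/S)/T
ln(104.65/104.48) = 0.001626; /(150/360) = 0.003902
r_USD = 0.0555 − 0.003902 = 0.051598
r_USD = 5.16%

5.16%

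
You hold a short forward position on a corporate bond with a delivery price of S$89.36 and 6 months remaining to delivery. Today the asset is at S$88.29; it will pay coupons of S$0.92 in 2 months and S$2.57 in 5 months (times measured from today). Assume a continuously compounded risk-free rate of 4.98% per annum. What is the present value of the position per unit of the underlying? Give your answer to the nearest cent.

S$2.30

PV(remaining coupons) I = 0.92·e^(−0.0498·2/12) + 2.57·e^(−0.0498·5/12) = 3.4296
Current forward F = (S − I)·e^(rT) = (88.29 − 3.4296)·e^(0.0498·6/12) = 84.8604 × 1.025213 = 87.0000
Value (long) = (F − K)·e^(−rT) = (87.0000 − 89.36) × 0.975407 = -2.3020
Short position value = −(long value) = S$2.30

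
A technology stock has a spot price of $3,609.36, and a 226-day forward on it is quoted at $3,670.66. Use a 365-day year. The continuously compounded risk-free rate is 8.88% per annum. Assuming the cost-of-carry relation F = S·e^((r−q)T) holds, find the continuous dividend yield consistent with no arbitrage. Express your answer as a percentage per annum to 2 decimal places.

6.16%

From F = S·e^((r−q)T): (r − q) = ln(F/S)/T
ln(3670.66/3609.36) = ln(1.016984) = 0.016841
(r − q) = 0.016841 / (226/365) = 0.027199
q = r − ln(F/S)/T = 0.0888 − 0.027199 = 0.061601
q = 6.16%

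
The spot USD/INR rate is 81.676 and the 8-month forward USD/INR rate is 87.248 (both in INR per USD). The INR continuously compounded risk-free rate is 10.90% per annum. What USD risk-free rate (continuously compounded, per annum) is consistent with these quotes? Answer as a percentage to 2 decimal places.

1.00%

F = S·e^((r_INR − r_USD)T) ⇒ r_USD = r_INR − ln(F/S)/T
ln(87.248/81.676) = 0.065994; /(8/12) = 0.098991
r_USD = 0.1090 − 0.098991 = 0.010009
r_USD = 1.00%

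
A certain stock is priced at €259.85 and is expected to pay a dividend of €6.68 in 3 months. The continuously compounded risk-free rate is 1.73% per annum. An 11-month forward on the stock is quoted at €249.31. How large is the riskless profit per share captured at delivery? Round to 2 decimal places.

€7.94 per share

PV(dividends) I = 6.68·e^(−0.0173·3/12) = 6.6512
Fair forward F* = (S − I)·e^(rT) = (259.85 − 6.6512)·e^0.015858 = 253.1988 × 1.015984 = 257.2459
Market €249.31 < fair 257.2459: forward underpriced → reverse cash-and-carry (short the stock, invest proceeds at r, pay the dividends, go long the forward).
Profit at T = |F_mkt − F*| = |249.31 − 257.2459| = €7.94 per share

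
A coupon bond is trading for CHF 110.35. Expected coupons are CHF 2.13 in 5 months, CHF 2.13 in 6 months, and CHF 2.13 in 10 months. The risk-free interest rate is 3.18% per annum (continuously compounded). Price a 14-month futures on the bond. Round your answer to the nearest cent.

CHF 108.01

PV(coupons) I = 2.13·e^(−0.0318·5/12) + 2.13·e^(−0.0318·6/12) + 2.13·e^(−0.0318·10/12)
I = 2.1020 + 2.0964 + 2.0743 = 6.2727
F = (S − I)·e^(rT) = (110.35 − 6.2727) · e^(0.0318·14/12)
= 104.0773 · e^0.037100 = 104.0773 × 1.037797 = CHF 108.01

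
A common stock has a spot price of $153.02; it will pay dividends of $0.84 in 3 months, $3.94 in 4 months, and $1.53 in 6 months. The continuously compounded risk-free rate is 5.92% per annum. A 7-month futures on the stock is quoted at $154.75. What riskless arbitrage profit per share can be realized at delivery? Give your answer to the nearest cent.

PV(dividends) I = 0.84·e^(−0.0592·3/12) + 3.94·e^(−0.0592·4/12) + 1.53·e^(−0.0592·6/12) = 6.1760
Fair futures F* = (S − I)·e^(rT) = (153.02 − 6.1760)·e^0.034533 = 146.8440 × 1.035136 = 152.0035
Market $154.75 > fair 152.0035: forward overpriced → cash-and-carry (borrow at r, buy the stock and collect the dividends, short the forward).
Profit at T = |F_mkt − F*| = |154.75 − 152.0035| = $2.75 per share

$2.75 per share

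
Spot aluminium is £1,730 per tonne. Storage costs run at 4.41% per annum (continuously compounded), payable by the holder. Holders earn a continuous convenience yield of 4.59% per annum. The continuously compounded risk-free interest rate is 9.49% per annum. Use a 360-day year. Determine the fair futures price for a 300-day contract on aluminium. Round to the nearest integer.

£1,870 per tonne

Net carry = r + u − y = 0.0949 + 0.0441 − 0.0459 = 0.0931
F = S·e^((r+u−y)T) = 1730 · e^(0.0931 × 300/360) = 1730 · e^0.077583
= 1730 × 1.080672 = £1,870 per tonne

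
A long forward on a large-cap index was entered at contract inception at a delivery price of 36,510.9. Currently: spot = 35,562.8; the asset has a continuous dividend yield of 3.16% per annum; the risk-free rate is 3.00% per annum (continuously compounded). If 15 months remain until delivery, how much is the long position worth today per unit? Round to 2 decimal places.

Current fair forward for the remaining 15 months: F = S·e^((r − q)·T), (r − q) = 0.0300 − 0.0316 = -0.0016
F = 35562.8 · e^(-0.0016 × 15/12) = 35562.8 × 0.99800200 = 35491.7455
Value of long forward = (F − K)·e^(−rT) = (35491.7455 − 36510.9) · e^(−0.0300·15/12)
= -1019.1545 × 0.96319442 = -981.64

-981.64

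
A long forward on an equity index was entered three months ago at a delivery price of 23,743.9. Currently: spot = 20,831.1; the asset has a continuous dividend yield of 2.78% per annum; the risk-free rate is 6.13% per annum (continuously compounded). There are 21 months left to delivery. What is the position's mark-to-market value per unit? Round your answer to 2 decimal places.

Current fair forward for the remaining 21 months: F = S·e^((r − q)·T), (r − q) = 0.0613 − 0.0278 = 0.0335
F = 20831.1 · e^(0.0335 × 21/12) = 20831.1 × 1.06037752 = 22088.8302
Value of long forward = (F − K)·e^(−rT) = (22088.8302 − 23743.9) · e^(−0.0613·21/12)
= -1655.0698 × 0.89827861 = -1486.71

-1486.71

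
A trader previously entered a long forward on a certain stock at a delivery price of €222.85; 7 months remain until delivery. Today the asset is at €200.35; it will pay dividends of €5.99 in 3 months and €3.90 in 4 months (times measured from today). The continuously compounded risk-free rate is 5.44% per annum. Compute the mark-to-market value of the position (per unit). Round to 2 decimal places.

PV(remaining dividends) I = 5.99·e^(−0.0544·3/12) + 3.90·e^(−0.0544·4/12) = 9.7390
Current forward F = (S − I)·e^(rT) = (200.35 − 9.7390)·e^(0.0544·7/12) = 190.6110 × 1.032242 = 196.7567
Value (long) = (F − K)·e^(−rT) = (196.7567 − 222.85) × 0.968765 = -25.2783
Value = -€25.28

-€25.28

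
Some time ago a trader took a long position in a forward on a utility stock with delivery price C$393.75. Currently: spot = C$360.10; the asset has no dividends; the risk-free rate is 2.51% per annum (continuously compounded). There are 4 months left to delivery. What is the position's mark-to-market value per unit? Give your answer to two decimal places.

Current fair forward for the remaining 4 months: F = S·e^(r·T), r = 0.0251
F = 360.10 · e^(0.0251 × 4/12) = 360.10 × 1.008402 = 363.1256
Value of long forward = (F − K)·e^(−rT) = (363.1256 − 393.75) · e^(−0.0251·4/12)
= -30.6244 × 0.991668 = -30.37

-C$30.37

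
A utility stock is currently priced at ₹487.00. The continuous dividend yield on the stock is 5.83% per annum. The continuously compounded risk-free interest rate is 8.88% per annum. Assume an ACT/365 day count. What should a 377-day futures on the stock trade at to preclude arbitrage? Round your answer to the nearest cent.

₹502.59

F = S·e^((r − q)T) = 487.00 · e^((0.0888 − 0.0583) × 377/365)
= 487.00 · e^0.031503 = 487.00 × 1.032004
F = ₹502.59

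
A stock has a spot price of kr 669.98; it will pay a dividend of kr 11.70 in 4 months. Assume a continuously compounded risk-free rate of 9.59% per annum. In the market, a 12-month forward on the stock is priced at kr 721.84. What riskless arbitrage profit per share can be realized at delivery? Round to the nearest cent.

PV(dividends) I = 11.70·e^(−0.0959·4/12) = 11.3319
Fair forward F* = (S − I)·e^(rT) = (669.98 − 11.3319)·e^0.095900 = 658.6481 × 1.100649 = 724.9404
Market kr 721.84 < fair 724.9404: forward underpriced → reverse cash-and-carry (short the stock, invest proceeds at r, pay the dividends, go long the forward).
Profit at T = |F_mkt − F*| = |721.84 − 724.9404| = kr 3.10 per share

kr 3.10 per share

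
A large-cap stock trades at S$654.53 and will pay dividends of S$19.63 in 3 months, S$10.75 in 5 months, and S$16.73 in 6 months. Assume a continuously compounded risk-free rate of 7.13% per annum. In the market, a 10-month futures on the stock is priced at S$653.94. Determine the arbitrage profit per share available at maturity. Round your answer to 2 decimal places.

PV(dividends) I = 19.63·e^(−0.0713·3/12) + 10.75·e^(−0.0713·5/12) + 16.73·e^(−0.0713·6/12) = 45.8626
Fair futures F* = (S − I)·e^(rT) = (654.53 − 45.8626)·e^0.059417 = 608.6674 × 1.061218 = 645.9288
Market S$653.94 > fair 645.9288: forward overpriced → cash-and-carry (borrow at r, buy the stock and collect the dividends, short the forward).
Profit at T = |F_mkt − F*| = |653.94 − 645.9288| = S$8.01 per share

S$8.01 per share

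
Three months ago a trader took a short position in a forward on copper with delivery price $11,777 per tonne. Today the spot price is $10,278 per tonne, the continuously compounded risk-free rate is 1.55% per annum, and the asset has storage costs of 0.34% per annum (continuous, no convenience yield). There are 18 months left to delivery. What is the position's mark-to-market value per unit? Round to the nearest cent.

$1175.79 per tonne

Current fair forward for the remaining 18 months: F = S·e^((r + u)·T), (r + u) = 0.0155 + 0.0034 = 0.0189
F = 10278 · e^(0.0189 × 18/12) = 10278 × 1.02875569 = 10573.5510
Value of long forward = (F − K)·e^(−rT) = (10573.5510 − 11777) · e^(−0.0155·18/12)
= -1203.4490 × 0.97701820 = -1175.79
Short position value = −(long value) = $1175.79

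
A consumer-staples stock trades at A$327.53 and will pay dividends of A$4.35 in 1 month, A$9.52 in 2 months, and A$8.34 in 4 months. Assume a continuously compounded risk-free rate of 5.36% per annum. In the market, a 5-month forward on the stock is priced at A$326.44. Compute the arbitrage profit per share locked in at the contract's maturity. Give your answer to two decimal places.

PV(dividends) I = 4.35·e^(−0.0536·1/12) + 9.52·e^(−0.0536·2/12) + 8.34·e^(−0.0536·4/12) = 21.9583
Fair forward F* = (S − I)·e^(rT) = (327.53 − 21.9583)·e^0.022333 = 305.5717 × 1.022584 = 312.4727
Market A$326.44 > fair 312.4727: forward overpriced → cash-and-carry (borrow at r, buy the stock and collect the dividends, short the forward).
Profit at T = |F_mkt − F*| = |326.44 − 312.4727| = A$13.97 per share

A$13.97 per share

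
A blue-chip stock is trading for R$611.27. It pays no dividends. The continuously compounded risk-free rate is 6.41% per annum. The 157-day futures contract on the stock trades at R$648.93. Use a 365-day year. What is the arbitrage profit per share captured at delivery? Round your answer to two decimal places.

R$20.57 per share

Fair futures: F* = S·e^(carry·T), with carry = r = 0.0641
F* = 611.27 · e^(0.0641 × 157/365) = 611.27 · e^0.027572 = 611.27 × 1.027956 = R$628.3587
Market R$648.93 > fair R$628.3587: forward overpriced → cash-and-carry (buy spot, short the forward).
At maturity, profit = |F_mkt − F*| = |648.93 − 628.3587| = R$20.57 per share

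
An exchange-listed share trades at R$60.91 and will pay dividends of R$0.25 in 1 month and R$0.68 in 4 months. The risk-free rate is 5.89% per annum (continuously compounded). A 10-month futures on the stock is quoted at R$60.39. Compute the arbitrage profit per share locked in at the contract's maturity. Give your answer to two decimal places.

PV(dividends) I = 0.25·e^(−0.0589·1/12) + 0.68·e^(−0.0589·4/12) = 0.9156
Fair futures F* = (S − I)·e^(rT) = (60.91 − 0.9156)·e^0.049083 = 59.9944 × 1.050308 = 63.0126
Market R$60.39 < fair 63.0126: forward underpriced → reverse cash-and-carry (short the stock, invest proceeds at r, pay the dividends, go long the forward).
Profit at T = |F_mkt − F*| = |60.39 − 63.0126| = R$2.62 per share

R$2.62 per share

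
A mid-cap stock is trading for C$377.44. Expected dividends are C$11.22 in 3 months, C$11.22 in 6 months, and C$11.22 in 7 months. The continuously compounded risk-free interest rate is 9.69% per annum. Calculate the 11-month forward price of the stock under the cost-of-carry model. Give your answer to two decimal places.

C$377.26

PV(dividends) I = 11.22·e^(−0.0969·3/12) + 11.22·e^(−0.0969·6/12) + 11.22·e^(−0.0969·7/12)
I = 10.9515 + 10.6893 + 10.6034 = 32.2442
F = (S − I)·e^(rT) = (377.44 − 32.2442) · e^(0.0969·11/12)
= 345.1958 · e^0.088825 = 345.1958 × 1.092889 = C$377.26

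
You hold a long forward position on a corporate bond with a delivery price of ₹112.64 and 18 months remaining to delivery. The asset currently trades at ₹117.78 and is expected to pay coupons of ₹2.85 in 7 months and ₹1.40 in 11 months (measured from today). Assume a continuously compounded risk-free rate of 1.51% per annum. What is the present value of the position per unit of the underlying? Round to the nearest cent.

₹3.46

PV(remaining coupons) I = 2.85·e^(−0.0151·7/12) + 1.40·e^(−0.0151·11/12) = 4.2058
Current forward F = (S − I)·e^(rT) = (117.78 − 4.2058)·e^(0.0151·18/12) = 113.5742 × 1.022908 = 116.1760
Value (long) = (F − K)·e^(−rT) = (116.1760 − 112.64) × 0.977605 = 3.4568
Value = ₹3.46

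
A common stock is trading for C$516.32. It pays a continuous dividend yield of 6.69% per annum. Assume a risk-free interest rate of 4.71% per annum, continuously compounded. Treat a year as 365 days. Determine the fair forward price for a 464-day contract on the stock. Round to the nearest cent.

F = S·e^((r − q)T) = 516.32 · e^((0.0471 − 0.0669) × 464/365)
= 516.32 · e^-0.025170 = 516.32 × 0.975144
F = C$503.49

C$503.49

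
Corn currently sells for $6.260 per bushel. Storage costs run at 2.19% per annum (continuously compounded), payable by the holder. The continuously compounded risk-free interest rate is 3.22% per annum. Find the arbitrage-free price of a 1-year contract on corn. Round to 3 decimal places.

Net carry = r + u − y = 0.0322 + 0.0219 − 0.0000 = 0.0541
F = S·e^((r+u−y)T) = 6.260 · e^(0.0541 × 1) = 6.260 · e^0.054100
= 6.260 × 1.055590 = $6.608 per bushel

$6.608 per bushel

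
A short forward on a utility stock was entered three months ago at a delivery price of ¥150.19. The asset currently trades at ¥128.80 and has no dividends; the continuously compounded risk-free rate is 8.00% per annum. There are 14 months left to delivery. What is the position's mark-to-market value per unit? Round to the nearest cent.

¥8.01

Current fair forward for the remaining 14 months: F = S·e^(r·T), r = 0.0800
F = 128.80 · e^(0.0800 × 14/12) = 128.80 × 1.097828 = 141.4002
Value of long forward = (F − K)·e^(−rT) = (141.4002 − 150.19) · e^(−0.0800·14/12)
= -8.7898 × 0.910890 = -8.01
Short position value = −(long value) = ¥8.01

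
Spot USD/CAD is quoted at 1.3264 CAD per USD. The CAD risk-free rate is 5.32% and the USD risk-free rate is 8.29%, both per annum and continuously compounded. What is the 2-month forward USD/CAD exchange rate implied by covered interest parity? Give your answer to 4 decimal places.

F = S·e^((r_CAD − r_USD)T) = 1.3264 · e^((0.0532 − 0.0829) × 2/12)
= 1.3264 · e^-0.004950 = 1.3264 × 0.995062
F = 1.3199 CAD per USD

1.3199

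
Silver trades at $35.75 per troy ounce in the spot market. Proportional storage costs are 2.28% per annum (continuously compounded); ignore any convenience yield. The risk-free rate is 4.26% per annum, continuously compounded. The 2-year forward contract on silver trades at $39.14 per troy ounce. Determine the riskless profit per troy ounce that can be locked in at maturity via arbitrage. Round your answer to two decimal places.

$1.61 per troy ounce

Fair forward: F* = S·e^(carry·T), with carry = (r + u) = 0.0426 + 0.0228 = 0.0654
F* = 35.75 · e^(0.0654 × 2) = 35.75 · e^0.130800 = 35.75 × 1.139740 = $40.7457
Market $39.14 < fair $40.7457: forward underpriced → reverse cash-and-carry (short spot, go long the forward).
At maturity, profit = |F_mkt − F*| = |39.14 − 40.7457| = $1.61 per troy ounce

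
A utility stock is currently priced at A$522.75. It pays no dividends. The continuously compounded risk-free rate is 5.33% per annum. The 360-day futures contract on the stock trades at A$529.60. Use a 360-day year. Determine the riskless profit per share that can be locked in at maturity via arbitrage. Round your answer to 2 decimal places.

A$21.77 per share

Fair futures: F* = S·e^(carry·T), with carry = r = 0.0533
F* = 522.75 · e^(0.0533 × 360/360) = 522.75 · e^0.053300 = 522.75 × 1.054746 = A$551.3685
Market A$529.60 < fair A$551.3685: forward underpriced → reverse cash-and-carry (short spot, go long the forward).
At maturity, profit = |F_mkt − F*| = |529.60 − 551.3685| = A$21.77 per share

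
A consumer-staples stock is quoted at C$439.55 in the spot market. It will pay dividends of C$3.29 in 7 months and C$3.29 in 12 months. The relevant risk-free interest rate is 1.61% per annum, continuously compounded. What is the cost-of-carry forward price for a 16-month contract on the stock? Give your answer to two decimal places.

C$442.45

PV(dividends) I = 3.29·e^(−0.0161·7/12) + 3.29·e^(−0.0161·12/12)
I = 3.2592 + 3.2375 = 6.4967
F = (S − I)·e^(rT) = (439.55 − 6.4967) · e^(0.0161·16/12)
= 433.0533 · e^0.021467 = 433.0533 × 1.021699 = C$442.45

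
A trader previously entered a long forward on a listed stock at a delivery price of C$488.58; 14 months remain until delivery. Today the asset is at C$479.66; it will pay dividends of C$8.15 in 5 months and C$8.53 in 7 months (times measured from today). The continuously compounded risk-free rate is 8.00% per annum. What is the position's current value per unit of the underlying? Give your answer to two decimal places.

C$18.59

PV(remaining dividends) I = 8.15·e^(−0.0800·5/12) + 8.53·e^(−0.0800·7/12) = 16.0239
Current forward F = (S − I)·e^(rT) = (479.66 − 16.0239)·e^(0.0800·14/12) = 463.6361 × 1.097828 = 508.9927
Value (long) = (F − K)·e^(−rT) = (508.9927 − 488.58) × 0.910890 = 18.5937
Value = C$18.59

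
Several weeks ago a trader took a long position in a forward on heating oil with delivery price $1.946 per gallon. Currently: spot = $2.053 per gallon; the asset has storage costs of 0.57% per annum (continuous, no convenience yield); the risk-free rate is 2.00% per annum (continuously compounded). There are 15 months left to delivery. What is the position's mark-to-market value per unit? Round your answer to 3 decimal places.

$0.170 per gallon

Current fair forward for the remaining 15 months: F = S·e^((r + u)·T), (r + u) = 0.0200 + 0.0057 = 0.0257
F = 2.053 · e^(0.0257 × 15/12) = 2.053 × 1.032647 = 2.1200
Value of long forward = (F − K)·e^(−rT) = (2.1200 − 1.946) · e^(−0.0200·15/12)
= 0.1740 × 0.975310 = 0.170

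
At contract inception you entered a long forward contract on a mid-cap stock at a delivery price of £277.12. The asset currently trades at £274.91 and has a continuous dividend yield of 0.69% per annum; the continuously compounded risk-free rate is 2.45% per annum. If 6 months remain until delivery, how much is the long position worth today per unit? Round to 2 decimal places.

£0.22

Current fair forward for the remaining 6 months: F = S·e^((r − q)·T), (r − q) = 0.0245 − 0.0069 = 0.0176
F = 274.91 · e^(0.0176 × 6/12) = 274.91 × 1.008839 = 277.3399
Value of long forward = (F − K)·e^(−rT) = (277.3399 − 277.12) · e^(−0.0245·6/12)
= 0.2199 × 0.987825 = 0.22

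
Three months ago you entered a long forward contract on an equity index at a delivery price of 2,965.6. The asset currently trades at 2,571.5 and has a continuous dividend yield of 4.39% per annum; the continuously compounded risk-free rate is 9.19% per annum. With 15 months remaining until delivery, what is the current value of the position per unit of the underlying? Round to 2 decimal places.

Current fair forward for the remaining 15 months: F = S·e^((r − q)·T), (r − q) = 0.0919 − 0.0439 = 0.0480
F = 2571.5 · e^(0.0480 × 15/12) = 2571.5 × 1.06183655 = 2730.5127
Value of long forward = (F − K)·e^(−rT) = (2730.5127 − 2965.6) · e^(−0.0919·15/12)
= -235.0873 × 0.89147757 = -209.58

-209.58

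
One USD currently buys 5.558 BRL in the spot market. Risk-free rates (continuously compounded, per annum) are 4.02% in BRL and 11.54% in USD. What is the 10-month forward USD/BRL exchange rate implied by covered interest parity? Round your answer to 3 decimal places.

F = S·e^((r_BRL − r_USD)T) = 5.558 · e^((0.0402 − 0.1154) × 10/12)
= 5.558 · e^-0.062667 = 5.558 × 0.939256
F = 5.220 BRL per USD

5.220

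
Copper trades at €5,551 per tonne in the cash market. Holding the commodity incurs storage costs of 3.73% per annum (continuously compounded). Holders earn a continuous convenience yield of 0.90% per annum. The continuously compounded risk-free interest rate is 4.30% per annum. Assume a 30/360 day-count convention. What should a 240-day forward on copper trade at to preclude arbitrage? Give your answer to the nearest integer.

€5,821 per tonne

Net carry = r + u − y = 0.0430 + 0.0373 − 0.0090 = 0.0713
F = S·e^((r+u−y)T) = 5551 · e^(0.0713 × 240/360) = 5551 · e^0.047533
= 5551 × 1.048681 = €5,821 per tonne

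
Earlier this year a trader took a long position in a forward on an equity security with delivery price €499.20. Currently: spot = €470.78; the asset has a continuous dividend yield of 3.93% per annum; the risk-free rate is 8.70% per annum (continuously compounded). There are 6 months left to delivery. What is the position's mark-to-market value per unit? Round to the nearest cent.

-€16.33

Current fair forward for the remaining 6 months: F = S·e^((r − q)·T), (r − q) = 0.0870 − 0.0393 = 0.0477
F = 470.78 · e^(0.0477 × 6/12) = 470.78 × 1.024137 = 482.1432
Value of long forward = (F − K)·e^(−rT) = (482.1432 − 499.20) · e^(−0.0870·6/12)
= -17.0568 × 0.957433 = -16.33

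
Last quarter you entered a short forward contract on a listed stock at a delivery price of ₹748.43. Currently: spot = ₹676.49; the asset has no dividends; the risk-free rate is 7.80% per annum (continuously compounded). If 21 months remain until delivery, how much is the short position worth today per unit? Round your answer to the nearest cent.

-₹23.55

Current fair forward for the remaining 21 months: F = S·e^(r·T), r = 0.0780
F = 676.49 · e^(0.0780 × 21/12) = 676.49 × 1.146255 = 775.4300
Value of long forward = (F − K)·e^(−rT) = (775.4300 − 748.43) · e^(−0.0780·21/12)
= 27.0000 × 0.872406 = 23.55
Short position value = −(long value) = -₹23.55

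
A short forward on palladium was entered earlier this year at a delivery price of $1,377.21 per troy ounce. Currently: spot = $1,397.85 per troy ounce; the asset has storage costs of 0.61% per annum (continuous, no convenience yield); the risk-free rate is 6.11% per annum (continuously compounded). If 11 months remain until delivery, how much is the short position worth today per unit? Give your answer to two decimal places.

Current fair forward for the remaining 11 months: F = S·e^((r + u)·T), (r + u) = 0.0611 + 0.0061 = 0.0672
F = 1397.85 · e^(0.0672 × 11/12) = 1397.85 × 1.06353684 = 1486.6650
Value of long forward = (F − K)·e^(−rT) = (1486.6650 − 1377.21) · e^(−0.0611·11/12)
= 109.4550 × 0.94553126 = 103.49
Short position value = −(long value) = -$103.49

-$103.49 per troy ounce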